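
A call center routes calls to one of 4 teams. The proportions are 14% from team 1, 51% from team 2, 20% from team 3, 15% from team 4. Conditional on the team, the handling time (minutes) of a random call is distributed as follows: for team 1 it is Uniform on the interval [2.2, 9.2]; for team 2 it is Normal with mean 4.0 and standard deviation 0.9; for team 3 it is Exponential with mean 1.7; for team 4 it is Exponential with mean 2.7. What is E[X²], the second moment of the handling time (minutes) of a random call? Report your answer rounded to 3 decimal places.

17.036

For each component E[X²] = Var + (mean)², giving 1: 36.5733; 2: 16.81; 3: 5.78; 4: 14.58.
Overall E[X²] = 0.14·36.5733 + 0.51·16.81 + 0.2·5.78 + 0.15·14.58 = 17.0364.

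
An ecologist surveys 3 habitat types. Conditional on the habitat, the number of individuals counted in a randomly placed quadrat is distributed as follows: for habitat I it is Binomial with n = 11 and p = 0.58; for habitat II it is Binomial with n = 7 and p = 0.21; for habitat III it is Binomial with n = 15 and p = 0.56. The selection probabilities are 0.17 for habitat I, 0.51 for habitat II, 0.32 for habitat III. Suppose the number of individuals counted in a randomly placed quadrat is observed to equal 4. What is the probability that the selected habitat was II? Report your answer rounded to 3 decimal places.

0.464

Likelihoods P(X=4 | ·): I: 0.0860936; II: 0.0335604; III: 0.0160644.
Posterior ∝ prior × likelihood. Numerator for II: 0.51·0.0335604 = 0.0171158.
Normalizing constant: 0.17·0.0860936 + 0.51·0.0335604 + 0.32·0.0160644 = 0.0368923.
P(II | observation) = 0.0171158 / 0.0368923 = 0.463939.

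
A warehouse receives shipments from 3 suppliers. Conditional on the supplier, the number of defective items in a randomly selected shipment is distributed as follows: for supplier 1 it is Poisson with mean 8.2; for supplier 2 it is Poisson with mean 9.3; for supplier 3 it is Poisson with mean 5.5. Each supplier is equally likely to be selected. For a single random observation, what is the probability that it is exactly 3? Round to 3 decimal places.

Conditional on each supplier, P(X = 3): 1: 0.0252392; 2: 0.0122563; 3: 0.113323.
By total probability, P(X = 3) = 0.333333·0.0252392 + 0.333333·0.0122563 + 0.333333·0.113323 = 0.0502728.

0.050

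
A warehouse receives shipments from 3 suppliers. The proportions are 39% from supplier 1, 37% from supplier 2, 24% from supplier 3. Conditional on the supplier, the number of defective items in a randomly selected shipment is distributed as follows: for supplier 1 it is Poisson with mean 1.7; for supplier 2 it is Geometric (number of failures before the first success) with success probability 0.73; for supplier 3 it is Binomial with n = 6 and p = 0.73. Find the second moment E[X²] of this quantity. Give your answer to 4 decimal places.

For each component E[X²] = Var + (mean)², giving 1: 4.59; 2: 0.64346; 3: 20.367.
Overall E[X²] = 0.39·4.59 + 0.37·0.64346 + 0.24·20.367 = 6.91626.

6.9163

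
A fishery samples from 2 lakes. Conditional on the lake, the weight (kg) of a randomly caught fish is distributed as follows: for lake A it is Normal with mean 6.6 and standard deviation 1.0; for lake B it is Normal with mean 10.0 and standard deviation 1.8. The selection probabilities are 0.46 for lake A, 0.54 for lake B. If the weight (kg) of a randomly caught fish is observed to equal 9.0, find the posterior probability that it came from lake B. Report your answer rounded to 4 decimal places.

0.9087

Likelihoods f(9.0 | ·): A: 0.0223945; B: 0.18994.
Posterior ∝ prior × likelihood. Numerator for B: 0.54·0.18994 = 0.102568.
Normalizing constant: 0.46·0.0223945 + 0.54·0.18994 = 0.112869.
P(B | observation) = 0.102568 / 0.112869 = 0.908731.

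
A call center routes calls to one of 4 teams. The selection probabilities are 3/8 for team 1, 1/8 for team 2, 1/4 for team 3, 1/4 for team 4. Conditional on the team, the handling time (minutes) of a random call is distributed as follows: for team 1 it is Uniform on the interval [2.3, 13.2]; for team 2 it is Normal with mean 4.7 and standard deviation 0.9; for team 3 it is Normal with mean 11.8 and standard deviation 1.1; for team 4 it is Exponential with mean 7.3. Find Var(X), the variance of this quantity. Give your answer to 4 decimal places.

22.4840

Per component, 1: μ=7.75, E[X²]=69.9633; 2: μ=4.7, E[X²]=22.9; 3: μ=11.8, E[X²]=140.45; 4: μ=7.3, E[X²]=106.58.
E[X] = 0.375·7.75 + 0.125·4.7 + 0.25·11.8 + 0.25·7.3 = 8.26875.
E[X²] = 0.375·69.9633 + 0.125·22.9 + 0.25·140.45 + 0.25·106.58 = 90.8563.
Var(X) = E[X²] − (E[X])² = 90.8563 − 68.3722 = 22.484.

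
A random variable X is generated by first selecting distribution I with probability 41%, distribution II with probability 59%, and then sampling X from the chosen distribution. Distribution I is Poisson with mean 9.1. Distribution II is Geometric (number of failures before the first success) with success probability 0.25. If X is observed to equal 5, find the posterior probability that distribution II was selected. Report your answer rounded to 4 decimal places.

Likelihoods P(X=5 | ·): I: 0.0580692; II: 0.0593262.
Posterior ∝ prior × likelihood. Numerator for II: 0.59·0.0593262 = 0.0350024.
Normalizing constant: 0.41·0.0580692 + 0.59·0.0593262 = 0.0588108.
P(II | observation) = 0.0350024 / 0.0588108 = 0.59517.

0.5952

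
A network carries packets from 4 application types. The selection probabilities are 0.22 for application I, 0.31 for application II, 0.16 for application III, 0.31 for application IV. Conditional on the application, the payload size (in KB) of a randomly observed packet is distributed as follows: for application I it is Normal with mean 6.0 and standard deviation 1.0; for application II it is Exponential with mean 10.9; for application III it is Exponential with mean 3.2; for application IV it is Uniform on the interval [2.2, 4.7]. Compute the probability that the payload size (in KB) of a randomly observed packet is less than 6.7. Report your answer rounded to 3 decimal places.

Conditional on each application, P(X < 6.7): I: 0.758036; II: 0.459185; III: 0.876776; IV: 1.
By total probability, P(X < 6.7) = 0.22·0.758036 + 0.31·0.459185 + 0.16·0.876776 + 0.31·1 = 0.7594.

0.759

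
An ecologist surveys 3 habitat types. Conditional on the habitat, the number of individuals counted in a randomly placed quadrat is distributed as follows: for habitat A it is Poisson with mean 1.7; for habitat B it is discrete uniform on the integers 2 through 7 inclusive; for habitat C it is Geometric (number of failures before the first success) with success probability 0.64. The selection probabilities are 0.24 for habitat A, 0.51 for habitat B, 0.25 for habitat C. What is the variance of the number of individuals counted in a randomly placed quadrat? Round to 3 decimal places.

5.129

Per component, A: μ=1.7, E[X²]=4.59; B: μ=4.5, E[X²]=23.1667; C: μ=0.5625, E[X²]=1.19531.
E[X] = 0.24·1.7 + 0.51·4.5 + 0.25·0.5625 = 2.84362.
E[X²] = 0.24·4.59 + 0.51·23.1667 + 0.25·1.19531 = 13.2154.
Var(X) = E[X²] − (E[X])² = 13.2154 − 8.0862 = 5.12922.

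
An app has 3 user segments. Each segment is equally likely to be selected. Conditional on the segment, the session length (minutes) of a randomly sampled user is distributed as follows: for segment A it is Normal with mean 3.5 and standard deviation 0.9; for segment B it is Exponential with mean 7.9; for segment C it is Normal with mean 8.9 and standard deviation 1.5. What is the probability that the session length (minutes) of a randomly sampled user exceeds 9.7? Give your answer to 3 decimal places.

0.197

Conditional on each segment, P(X > 9.7): A: 2.81153e-12; B: 0.292922; C: 0.296901.
By total probability, P(X > 9.7) = 0.333333·2.81153e-12 + 0.333333·0.292922 + 0.333333·0.296901 = 0.196608.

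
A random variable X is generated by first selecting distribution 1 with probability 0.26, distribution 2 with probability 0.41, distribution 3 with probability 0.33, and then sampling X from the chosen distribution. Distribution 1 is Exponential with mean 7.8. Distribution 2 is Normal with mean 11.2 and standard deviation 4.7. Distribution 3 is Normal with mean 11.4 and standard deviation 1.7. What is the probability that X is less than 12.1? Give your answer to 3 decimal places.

Conditional on each component, P(X < 12.1): 1: 0.788024; 2: 0.575929; 3: 0.659744.
By total probability, P(X < 12.1) = 0.26·0.788024 + 0.41·0.575929 + 0.33·0.659744 = 0.658733.

0.659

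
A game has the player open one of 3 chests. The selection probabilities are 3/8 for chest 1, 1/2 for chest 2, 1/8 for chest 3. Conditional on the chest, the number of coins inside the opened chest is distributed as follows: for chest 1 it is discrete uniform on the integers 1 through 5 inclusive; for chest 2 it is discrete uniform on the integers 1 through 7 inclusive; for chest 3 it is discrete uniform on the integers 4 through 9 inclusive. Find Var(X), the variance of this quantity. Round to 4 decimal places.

4.2669

Per component, 1: μ=3, E[X²]=11; 2: μ=4, E[X²]=20; 3: μ=6.5, E[X²]=45.1667.
E[X] = 0.375·3 + 0.5·4 + 0.125·6.5 = 3.9375.
E[X²] = 0.375·11 + 0.5·20 + 0.125·45.1667 = 19.7708.
Var(X) = E[X²] − (E[X])² = 19.7708 − 15.5039 = 4.26693.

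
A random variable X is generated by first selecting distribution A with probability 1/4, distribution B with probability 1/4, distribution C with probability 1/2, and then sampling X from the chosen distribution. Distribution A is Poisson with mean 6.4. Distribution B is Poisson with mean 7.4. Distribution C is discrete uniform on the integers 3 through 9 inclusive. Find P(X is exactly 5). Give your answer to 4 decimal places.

Conditional on each component, P(X = 5): A: 0.148674; B: 0.113031; C: 0.142857.
By total probability, P(X = 5) = 0.25·0.148674 + 0.25·0.113031 + 0.5·0.142857 = 0.136855.

0.1369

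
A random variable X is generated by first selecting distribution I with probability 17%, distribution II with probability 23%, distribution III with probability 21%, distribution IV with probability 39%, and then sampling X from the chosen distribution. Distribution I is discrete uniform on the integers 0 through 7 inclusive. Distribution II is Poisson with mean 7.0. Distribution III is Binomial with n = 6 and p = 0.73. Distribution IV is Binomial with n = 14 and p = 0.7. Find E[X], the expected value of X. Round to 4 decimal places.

Component means — I: 3.5; II: 7; III: 4.38; IV: 9.8.
E[X] = 0.17·3.5 + 0.23·7 + 0.21·4.38 + 0.39·9.8 = 6.9468.

6.9468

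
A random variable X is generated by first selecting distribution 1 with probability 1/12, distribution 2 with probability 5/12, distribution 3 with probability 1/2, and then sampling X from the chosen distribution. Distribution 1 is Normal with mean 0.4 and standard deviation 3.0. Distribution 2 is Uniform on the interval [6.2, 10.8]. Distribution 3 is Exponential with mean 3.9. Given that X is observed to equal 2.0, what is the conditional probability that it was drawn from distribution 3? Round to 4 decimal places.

0.8887

Likelihoods f(2.0 | ·): 1: 0.115351; 2: 0; 3: 0.15354.
Posterior ∝ prior × likelihood. Numerator for 3: 0.5·0.15354 = 0.0767698.
Normalizing constant: 0.0833333·0.115351 + 0.416667·0 + 0.5·0.15354 = 0.0863824.
P(3 | observation) = 0.0767698 / 0.0863824 = 0.88872.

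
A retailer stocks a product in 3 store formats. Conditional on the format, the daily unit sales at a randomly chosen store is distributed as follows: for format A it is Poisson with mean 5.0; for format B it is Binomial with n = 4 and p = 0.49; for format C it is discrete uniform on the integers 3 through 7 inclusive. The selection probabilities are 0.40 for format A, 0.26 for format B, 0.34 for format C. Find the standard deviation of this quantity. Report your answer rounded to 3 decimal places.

2.172

Per component, A: μ=5, E[X²]=30; B: μ=1.96, E[X²]=4.8412; C: μ=5, E[X²]=27.
E[X] = 0.4·5 + 0.26·1.96 + 0.34·5 = 4.2096.
E[X²] = 0.4·30 + 0.26·4.8412 + 0.34·27 = 22.4387.
Var(X) = E[X²] − (E[X])² = 22.4387 − 17.7207 = 4.71798.
SD(X) = √4.71798 = 2.17209.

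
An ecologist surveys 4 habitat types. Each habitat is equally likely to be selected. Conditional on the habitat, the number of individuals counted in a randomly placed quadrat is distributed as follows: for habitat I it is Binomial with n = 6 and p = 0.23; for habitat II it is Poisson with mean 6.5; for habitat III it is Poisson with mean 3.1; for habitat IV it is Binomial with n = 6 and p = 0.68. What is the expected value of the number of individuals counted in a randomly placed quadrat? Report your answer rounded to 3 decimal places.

3.765

Component means — I: 1.38; II: 6.5; III: 3.1; IV: 4.08.
E[X] = 0.25·1.38 + 0.25·6.5 + 0.25·3.1 + 0.25·4.08 = 3.765.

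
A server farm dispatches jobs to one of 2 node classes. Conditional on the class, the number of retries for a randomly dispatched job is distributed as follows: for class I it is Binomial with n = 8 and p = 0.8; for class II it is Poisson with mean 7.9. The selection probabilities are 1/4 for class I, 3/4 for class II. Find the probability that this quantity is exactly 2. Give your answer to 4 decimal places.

0.0090

Conditional on each class, P(X = 2): I: 0.00114688; II: 0.0115691.
By total probability, P(X = 2) = 0.25·0.00114688 + 0.75·0.0115691 = 0.00896351.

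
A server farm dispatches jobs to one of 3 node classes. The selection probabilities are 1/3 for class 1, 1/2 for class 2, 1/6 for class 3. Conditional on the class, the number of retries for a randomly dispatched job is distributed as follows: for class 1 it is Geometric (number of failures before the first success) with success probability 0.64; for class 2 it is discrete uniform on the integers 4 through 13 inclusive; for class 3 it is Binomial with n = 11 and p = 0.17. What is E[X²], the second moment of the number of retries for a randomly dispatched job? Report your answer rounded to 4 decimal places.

For each component E[X²] = Var + (mean)², giving 1: 1.19531; 2: 80.5; 3: 5.049.
Overall E[X²] = 0.333333·1.19531 + 0.5·80.5 + 0.166667·5.049 = 41.4899.

41.4899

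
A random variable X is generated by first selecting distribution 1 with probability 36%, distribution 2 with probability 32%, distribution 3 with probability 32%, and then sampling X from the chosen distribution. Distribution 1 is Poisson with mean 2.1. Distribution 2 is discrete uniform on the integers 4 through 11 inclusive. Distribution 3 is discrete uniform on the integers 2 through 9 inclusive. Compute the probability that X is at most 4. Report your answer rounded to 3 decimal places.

Conditional on each component, P(X ≤ 4): 1: 0.937874; 2: 0.125; 3: 0.375.
By total probability, P(X ≤ 4) = 0.36·0.937874 + 0.32·0.125 + 0.32·0.375 = 0.497635.

0.498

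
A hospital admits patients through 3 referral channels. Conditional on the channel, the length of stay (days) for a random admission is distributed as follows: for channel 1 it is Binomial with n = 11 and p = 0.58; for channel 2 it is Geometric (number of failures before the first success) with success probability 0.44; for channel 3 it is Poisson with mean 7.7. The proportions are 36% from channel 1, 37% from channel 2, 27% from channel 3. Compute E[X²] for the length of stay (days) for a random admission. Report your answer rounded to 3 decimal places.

35.375

For each component E[X²] = Var + (mean)², giving 1: 43.384; 2: 4.5124; 3: 66.99.
Overall E[X²] = 0.36·43.384 + 0.37·4.5124 + 0.27·66.99 = 35.3751.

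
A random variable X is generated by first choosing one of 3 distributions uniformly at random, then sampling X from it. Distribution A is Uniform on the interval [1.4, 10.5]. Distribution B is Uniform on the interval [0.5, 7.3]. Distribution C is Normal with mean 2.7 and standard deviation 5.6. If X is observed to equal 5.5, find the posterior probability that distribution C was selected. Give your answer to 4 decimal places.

0.1966

Likelihoods f(5.5 | ·): A: 0.10989; B: 0.147059; C: 0.0628688.
Posterior ∝ prior × likelihood. Numerator for C: 0.333333·0.0628688 = 0.0209563.
Normalizing constant: 0.333333·0.10989 + 0.333333·0.147059 + 0.333333·0.0628688 = 0.106606.
P(C | observation) = 0.0209563 / 0.106606 = 0.196577.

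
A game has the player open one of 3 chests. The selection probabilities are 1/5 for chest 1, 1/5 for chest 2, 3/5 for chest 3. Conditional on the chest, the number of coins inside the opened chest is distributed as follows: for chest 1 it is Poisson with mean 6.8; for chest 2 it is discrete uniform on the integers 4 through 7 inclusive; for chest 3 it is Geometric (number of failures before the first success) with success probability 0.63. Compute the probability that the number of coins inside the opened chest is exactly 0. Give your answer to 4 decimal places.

Conditional on each chest, P(X = 0): 1: 0.00111378; 2: 0; 3: 0.63.
By total probability, P(X = 0) = 0.2·0.00111378 + 0.2·0 + 0.6·0.63 = 0.378223.

0.3782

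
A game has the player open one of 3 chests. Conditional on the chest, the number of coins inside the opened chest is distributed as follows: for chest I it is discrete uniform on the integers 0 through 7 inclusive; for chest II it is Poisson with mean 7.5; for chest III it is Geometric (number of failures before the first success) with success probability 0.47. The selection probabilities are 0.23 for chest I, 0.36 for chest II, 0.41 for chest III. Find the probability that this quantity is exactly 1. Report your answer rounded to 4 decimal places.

0.1324

Conditional on each chest, P(X = 1): I: 0.125; II: 0.00414813; III: 0.2491.
By total probability, P(X = 1) = 0.23·0.125 + 0.36·0.00414813 + 0.41·0.2491 = 0.132374.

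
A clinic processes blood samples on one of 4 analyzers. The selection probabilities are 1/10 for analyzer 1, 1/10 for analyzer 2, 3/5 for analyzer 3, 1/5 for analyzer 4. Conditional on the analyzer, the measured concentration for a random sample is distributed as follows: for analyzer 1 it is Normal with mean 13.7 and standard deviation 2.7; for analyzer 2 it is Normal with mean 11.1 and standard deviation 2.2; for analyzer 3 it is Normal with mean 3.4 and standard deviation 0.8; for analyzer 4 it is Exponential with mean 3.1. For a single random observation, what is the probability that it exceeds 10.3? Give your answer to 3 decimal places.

Conditional on each analyzer, P(X > 10.3): 1: 0.896032; 2: 0.641935; 3: 0; 4: 0.0360597.
By total probability, P(X > 10.3) = 0.1·0.896032 + 0.1·0.641935 + 0.6·0 + 0.2·0.0360597 = 0.161009.

0.161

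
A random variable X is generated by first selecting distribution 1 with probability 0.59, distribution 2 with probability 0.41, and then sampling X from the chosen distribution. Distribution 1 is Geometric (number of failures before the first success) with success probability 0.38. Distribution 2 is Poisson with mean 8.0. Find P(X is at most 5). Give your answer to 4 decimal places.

0.6349

Conditional on each component, P(X ≤ 5): 1: 0.9432; 2: 0.191236.
By total probability, P(X ≤ 5) = 0.59·0.9432 + 0.41·0.191236 = 0.634895.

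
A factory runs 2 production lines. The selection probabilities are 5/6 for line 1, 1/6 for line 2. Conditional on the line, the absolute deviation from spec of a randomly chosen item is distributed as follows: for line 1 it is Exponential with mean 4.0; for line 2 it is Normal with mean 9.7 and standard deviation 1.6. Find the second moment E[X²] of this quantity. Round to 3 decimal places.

42.775

For each component E[X²] = Var + (mean)², giving 1: 32; 2: 96.65.
Overall E[X²] = 0.833333·32 + 0.166667·96.65 = 42.775.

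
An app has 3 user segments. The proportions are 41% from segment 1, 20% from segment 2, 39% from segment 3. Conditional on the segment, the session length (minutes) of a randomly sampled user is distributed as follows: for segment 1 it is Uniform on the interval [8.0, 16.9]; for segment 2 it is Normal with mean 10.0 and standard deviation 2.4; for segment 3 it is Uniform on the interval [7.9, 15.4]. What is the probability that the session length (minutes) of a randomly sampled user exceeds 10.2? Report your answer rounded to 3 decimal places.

0.672

Conditional on each segment, P(X > 10.2): 1: 0.752809; 2: 0.466793; 3: 0.693333.
By total probability, P(X > 10.2) = 0.41·0.752809 + 0.2·0.466793 + 0.39·0.693333 = 0.67241.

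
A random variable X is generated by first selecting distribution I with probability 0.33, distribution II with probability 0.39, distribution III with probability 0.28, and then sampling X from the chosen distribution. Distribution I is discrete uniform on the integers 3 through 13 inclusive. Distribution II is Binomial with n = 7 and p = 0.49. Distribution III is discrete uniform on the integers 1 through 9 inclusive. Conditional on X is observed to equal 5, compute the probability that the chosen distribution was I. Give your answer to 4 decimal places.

0.2474

Likelihoods P(X=5 | ·): I: 0.0909091; II: 0.154291; III: 0.111111.
Posterior ∝ prior × likelihood. Numerator for I: 0.33·0.0909091 = 0.03.
Normalizing constant: 0.33·0.0909091 + 0.39·0.154291 + 0.28·0.111111 = 0.121285.
P(I | observation) = 0.03 / 0.121285 = 0.247352.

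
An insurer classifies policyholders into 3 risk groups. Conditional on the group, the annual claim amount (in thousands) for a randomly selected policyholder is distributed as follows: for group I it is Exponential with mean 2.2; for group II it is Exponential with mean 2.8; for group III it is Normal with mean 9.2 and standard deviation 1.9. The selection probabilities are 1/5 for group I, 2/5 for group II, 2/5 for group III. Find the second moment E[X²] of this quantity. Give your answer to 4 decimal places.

43.5080

For each component E[X²] = Var + (mean)², giving I: 9.68; II: 15.68; III: 88.25.
Overall E[X²] = 0.2·9.68 + 0.4·15.68 + 0.4·88.25 = 43.508.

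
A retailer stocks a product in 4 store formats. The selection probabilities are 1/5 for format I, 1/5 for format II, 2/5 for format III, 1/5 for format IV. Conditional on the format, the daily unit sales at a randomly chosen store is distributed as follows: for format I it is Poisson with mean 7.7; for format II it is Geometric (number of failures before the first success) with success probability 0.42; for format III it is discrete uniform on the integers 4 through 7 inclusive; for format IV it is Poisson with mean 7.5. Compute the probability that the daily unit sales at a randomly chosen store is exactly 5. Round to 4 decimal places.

Conditional on each format, P(X = 5): I: 0.102142; II: 0.027567; III: 0.25; IV: 0.109375.
By total probability, P(X = 5) = 0.2·0.102142 + 0.2·0.027567 + 0.4·0.25 + 0.2·0.109375 = 0.147817.

0.1478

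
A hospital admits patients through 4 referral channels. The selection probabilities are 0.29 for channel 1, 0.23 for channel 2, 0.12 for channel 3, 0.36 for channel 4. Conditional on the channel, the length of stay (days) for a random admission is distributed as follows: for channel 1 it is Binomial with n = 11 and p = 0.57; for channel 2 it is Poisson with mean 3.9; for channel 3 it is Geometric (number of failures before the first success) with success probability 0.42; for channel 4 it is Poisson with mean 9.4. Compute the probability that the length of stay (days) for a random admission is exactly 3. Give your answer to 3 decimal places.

Conditional on each channel, P(X = 3): 1: 0.0357155; 2: 0.200122; 3: 0.081947; 4: 0.0114515.
By total probability, P(X = 3) = 0.29·0.0357155 + 0.23·0.200122 + 0.12·0.081947 + 0.36·0.0114515 = 0.0703417.

0.070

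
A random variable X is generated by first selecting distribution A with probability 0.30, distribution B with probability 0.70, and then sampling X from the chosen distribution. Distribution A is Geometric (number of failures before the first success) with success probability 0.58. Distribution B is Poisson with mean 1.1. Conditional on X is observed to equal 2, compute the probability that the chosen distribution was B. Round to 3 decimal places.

Likelihoods P(X=2 | ·): A: 0.102312; B: 0.201387.
Posterior ∝ prior × likelihood. Numerator for B: 0.7·0.201387 = 0.140971.
Normalizing constant: 0.3·0.102312 + 0.7·0.201387 = 0.171665.
P(B | observation) = 0.140971 / 0.171665 = 0.8212.

0.821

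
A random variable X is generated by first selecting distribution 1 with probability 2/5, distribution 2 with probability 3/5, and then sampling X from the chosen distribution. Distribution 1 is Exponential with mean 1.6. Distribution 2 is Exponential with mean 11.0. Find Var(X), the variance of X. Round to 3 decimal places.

94.830

Per component, 1: μ=1.6, E[X²]=5.12; 2: μ=11, E[X²]=242.
E[X] = 0.4·1.6 + 0.6·11 = 7.24.
E[X²] = 0.4·5.12 + 0.6·242 = 147.248.
Var(X) = E[X²] − (E[X])² = 147.248 − 52.4176 = 94.8304.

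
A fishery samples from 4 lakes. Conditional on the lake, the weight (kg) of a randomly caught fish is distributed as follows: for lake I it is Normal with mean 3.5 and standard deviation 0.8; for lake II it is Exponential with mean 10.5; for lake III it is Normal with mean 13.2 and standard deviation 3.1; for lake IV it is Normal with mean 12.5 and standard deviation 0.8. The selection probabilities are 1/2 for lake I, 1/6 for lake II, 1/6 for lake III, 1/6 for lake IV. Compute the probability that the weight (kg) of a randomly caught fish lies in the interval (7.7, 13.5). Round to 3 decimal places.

0.266

Conditional on each lake, P(7.7 < X < 13.5): I: 7.60496e-08; II: 0.203852; III: 0.500532; IV: 0.89435.
By total probability, P(7.7 < X < 13.5) = 0.5·7.60496e-08 + 0.166667·0.203852 + 0.166667·0.500532 + 0.166667·0.89435 = 0.266456.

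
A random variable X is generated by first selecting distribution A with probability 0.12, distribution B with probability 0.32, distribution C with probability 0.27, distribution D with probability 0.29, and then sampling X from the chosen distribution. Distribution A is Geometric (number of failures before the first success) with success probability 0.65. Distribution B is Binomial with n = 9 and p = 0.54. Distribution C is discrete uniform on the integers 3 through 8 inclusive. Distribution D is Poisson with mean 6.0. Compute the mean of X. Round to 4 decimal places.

4.8448

Component means — A: 0.538462; B: 4.86; C: 5.5; D: 6.
E[X] = 0.12·0.538462 + 0.32·4.86 + 0.27·5.5 + 0.29·6 = 4.84482.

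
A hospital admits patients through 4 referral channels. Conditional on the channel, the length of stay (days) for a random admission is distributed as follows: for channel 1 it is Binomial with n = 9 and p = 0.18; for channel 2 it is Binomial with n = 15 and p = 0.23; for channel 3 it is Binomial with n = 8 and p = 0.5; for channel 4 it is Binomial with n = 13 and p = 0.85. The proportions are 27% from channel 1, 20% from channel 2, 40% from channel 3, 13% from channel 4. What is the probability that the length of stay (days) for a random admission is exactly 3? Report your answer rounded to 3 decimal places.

0.176

Conditional on each channel, P(X = 3): 1: 0.148929; 2: 0.240483; 3: 0.21875; 4: 1.01283e-06.
By total probability, P(X = 3) = 0.27·0.148929 + 0.2·0.240483 + 0.4·0.21875 + 0.13·1.01283e-06 = 0.175808.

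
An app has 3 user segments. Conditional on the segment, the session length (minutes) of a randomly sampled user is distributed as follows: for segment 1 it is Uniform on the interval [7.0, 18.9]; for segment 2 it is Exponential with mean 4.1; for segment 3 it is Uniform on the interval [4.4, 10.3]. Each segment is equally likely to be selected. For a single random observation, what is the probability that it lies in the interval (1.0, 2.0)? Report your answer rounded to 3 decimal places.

0.057

Conditional on each segment, P(1.0 < X < 2.0): 1: 0; 2: 0.169591; 3: 0.
By total probability, P(1.0 < X < 2.0) = 0.333333·0 + 0.333333·0.169591 + 0.333333·0 = 0.0565305.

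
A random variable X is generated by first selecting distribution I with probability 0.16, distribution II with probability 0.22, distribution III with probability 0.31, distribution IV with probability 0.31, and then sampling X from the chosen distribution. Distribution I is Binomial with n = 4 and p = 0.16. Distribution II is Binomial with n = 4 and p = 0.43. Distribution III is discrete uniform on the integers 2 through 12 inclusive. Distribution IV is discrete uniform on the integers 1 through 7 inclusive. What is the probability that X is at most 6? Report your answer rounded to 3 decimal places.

0.787

Conditional on each component, P(X ≤ 6): I: 1; II: 1; III: 0.454545; IV: 0.857143.
By total probability, P(X ≤ 6) = 0.16·1 + 0.22·1 + 0.31·0.454545 + 0.31·0.857143 = 0.786623.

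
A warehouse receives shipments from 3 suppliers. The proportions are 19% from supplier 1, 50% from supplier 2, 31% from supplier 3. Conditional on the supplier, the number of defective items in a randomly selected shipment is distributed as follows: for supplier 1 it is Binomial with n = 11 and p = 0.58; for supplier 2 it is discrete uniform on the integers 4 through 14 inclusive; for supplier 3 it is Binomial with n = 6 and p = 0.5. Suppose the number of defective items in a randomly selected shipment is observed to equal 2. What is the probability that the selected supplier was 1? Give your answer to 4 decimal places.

0.0193

Likelihoods P(X=2 | ·): 1: 0.00752423; 2: 0; 3: 0.234375.
Posterior ∝ prior × likelihood. Numerator for 1: 0.19·0.00752423 = 0.0014296.
Normalizing constant: 0.19·0.00752423 + 0.5·0 + 0.31·0.234375 = 0.0740859.
P(1 | observation) = 0.0014296 / 0.0740859 = 0.0192966.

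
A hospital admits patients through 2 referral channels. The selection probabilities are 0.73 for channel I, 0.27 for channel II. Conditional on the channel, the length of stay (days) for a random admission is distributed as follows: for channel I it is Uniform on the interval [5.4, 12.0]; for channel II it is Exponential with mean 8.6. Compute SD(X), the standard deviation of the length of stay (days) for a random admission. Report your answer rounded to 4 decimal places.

4.7562

Per component, I: μ=8.7, E[X²]=79.32; II: μ=8.6, E[X²]=147.92.
E[X] = 0.73·8.7 + 0.27·8.6 = 8.673.
E[X²] = 0.73·79.32 + 0.27·147.92 = 97.842.
Var(X) = E[X²] − (E[X])² = 97.842 − 75.2209 = 22.6211.
SD(X) = √22.6211 = 4.75616.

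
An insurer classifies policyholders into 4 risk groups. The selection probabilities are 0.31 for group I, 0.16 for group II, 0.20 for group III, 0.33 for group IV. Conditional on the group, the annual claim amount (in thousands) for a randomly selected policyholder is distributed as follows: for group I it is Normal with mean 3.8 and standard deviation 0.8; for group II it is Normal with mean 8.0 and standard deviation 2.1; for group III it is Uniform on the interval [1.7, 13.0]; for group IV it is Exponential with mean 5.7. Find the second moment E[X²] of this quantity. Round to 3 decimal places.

49.996

For each component E[X²] = Var + (mean)², giving I: 15.08; II: 68.41; III: 64.6633; IV: 64.98.
Overall E[X²] = 0.31·15.08 + 0.16·68.41 + 0.2·64.6633 + 0.33·64.98 = 49.9965.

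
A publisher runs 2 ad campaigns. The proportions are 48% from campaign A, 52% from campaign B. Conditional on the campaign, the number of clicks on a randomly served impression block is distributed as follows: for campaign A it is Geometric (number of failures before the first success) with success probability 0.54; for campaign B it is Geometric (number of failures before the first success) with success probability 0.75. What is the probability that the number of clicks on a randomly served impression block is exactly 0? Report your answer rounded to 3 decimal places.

0.649

Conditional on each campaign, P(X = 0): A: 0.54; B: 0.75.
By total probability, P(X = 0) = 0.48·0.54 + 0.52·0.75 = 0.6492.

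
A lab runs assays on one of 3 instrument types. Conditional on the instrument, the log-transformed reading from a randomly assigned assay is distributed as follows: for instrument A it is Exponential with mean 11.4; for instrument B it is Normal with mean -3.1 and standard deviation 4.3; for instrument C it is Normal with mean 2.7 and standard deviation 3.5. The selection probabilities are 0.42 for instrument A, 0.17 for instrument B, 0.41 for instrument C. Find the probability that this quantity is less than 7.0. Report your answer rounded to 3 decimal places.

0.726

Conditional on each instrument, P(X < 7.0): A: 0.458837; B: 0.990584; C: 0.890384.
By total probability, P(X < 7.0) = 0.42·0.458837 + 0.17·0.990584 + 0.41·0.890384 = 0.726168.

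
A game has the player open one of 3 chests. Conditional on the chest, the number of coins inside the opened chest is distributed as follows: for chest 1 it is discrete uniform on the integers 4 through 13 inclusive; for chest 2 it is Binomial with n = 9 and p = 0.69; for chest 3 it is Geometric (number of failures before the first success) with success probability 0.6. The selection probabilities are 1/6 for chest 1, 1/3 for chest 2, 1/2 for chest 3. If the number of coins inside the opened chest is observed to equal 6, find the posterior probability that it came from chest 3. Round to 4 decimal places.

0.0114

Likelihoods P(X=6 | ·): 1: 0.1; 2: 0.270059; 3: 0.0024576.
Posterior ∝ prior × likelihood. Numerator for 3: 0.5·0.0024576 = 0.0012288.
Normalizing constant: 0.166667·0.1 + 0.333333·0.270059 + 0.5·0.0024576 = 0.107915.
P(3 | observation) = 0.0012288 / 0.107915 = 0.0113867.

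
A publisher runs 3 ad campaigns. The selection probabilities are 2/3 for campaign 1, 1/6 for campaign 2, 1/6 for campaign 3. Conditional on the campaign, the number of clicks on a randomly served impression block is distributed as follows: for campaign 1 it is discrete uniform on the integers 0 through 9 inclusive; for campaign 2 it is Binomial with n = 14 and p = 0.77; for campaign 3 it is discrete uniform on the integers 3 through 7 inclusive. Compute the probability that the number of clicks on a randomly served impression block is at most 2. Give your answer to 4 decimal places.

Conditional on each campaign, P(X ≤ 2): 1: 0.3; 2: 1.23787e-06; 3: 0.
By total probability, P(X ≤ 2) = 0.666667·0.3 + 0.166667·1.23787e-06 + 0.166667·0 = 0.2.

0.2000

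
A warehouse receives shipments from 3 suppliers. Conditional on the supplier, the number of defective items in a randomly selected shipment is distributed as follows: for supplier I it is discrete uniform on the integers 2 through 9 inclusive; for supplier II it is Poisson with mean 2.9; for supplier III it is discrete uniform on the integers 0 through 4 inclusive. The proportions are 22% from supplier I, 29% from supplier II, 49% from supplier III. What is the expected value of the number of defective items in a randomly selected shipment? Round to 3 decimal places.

Component means — I: 5.5; II: 2.9; III: 2.
E[X] = 0.22·5.5 + 0.29·2.9 + 0.49·2 = 3.031.

3.031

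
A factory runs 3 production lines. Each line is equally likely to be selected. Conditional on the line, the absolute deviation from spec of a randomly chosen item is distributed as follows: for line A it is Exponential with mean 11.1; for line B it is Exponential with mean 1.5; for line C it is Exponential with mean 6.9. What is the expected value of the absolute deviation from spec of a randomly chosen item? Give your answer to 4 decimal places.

6.5000

Component means — A: 11.1; B: 1.5; C: 6.9.
E[X] = 0.333333·11.1 + 0.333333·1.5 + 0.333333·6.9 = 6.5.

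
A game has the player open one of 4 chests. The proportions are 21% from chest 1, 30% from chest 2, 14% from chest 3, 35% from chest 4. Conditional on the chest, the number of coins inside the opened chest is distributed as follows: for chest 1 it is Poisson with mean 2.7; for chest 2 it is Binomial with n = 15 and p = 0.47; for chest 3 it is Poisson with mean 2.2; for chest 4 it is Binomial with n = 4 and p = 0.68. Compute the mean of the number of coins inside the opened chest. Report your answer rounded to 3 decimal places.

Component means — 1: 2.7; 2: 7.05; 3: 2.2; 4: 2.72.
E[X] = 0.21·2.7 + 0.3·7.05 + 0.14·2.2 + 0.35·2.72 = 3.942.

3.942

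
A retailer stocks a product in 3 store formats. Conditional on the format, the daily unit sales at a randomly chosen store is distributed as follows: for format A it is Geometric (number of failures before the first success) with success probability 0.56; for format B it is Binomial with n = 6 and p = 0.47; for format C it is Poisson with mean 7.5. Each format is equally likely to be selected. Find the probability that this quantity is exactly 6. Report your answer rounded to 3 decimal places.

0.051

Conditional on each format, P(X = 6): A: 0.00406354; B: 0.0107792; C: 0.136718.
By total probability, P(X = 6) = 0.333333·0.00406354 + 0.333333·0.0107792 + 0.333333·0.136718 = 0.0505203.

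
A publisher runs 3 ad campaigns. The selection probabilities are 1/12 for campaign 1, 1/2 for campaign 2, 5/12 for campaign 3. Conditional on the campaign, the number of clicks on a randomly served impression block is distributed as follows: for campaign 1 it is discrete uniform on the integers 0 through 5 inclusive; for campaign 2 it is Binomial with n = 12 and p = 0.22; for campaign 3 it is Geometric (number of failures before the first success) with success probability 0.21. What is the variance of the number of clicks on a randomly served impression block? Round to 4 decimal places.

Per component, 1: μ=2.5, E[X²]=9.16667; 2: μ=2.64, E[X²]=9.0288; 3: μ=3.7619, E[X²]=32.0658.
E[X] = 0.0833333·2.5 + 0.5·2.64 + 0.416667·3.7619 = 3.09579.
E[X²] = 0.0833333·9.16667 + 0.5·9.0288 + 0.416667·32.0658 = 18.639.
Var(X) = E[X²] − (E[X])² = 18.639 − 9.58394 = 9.05508.

9.0551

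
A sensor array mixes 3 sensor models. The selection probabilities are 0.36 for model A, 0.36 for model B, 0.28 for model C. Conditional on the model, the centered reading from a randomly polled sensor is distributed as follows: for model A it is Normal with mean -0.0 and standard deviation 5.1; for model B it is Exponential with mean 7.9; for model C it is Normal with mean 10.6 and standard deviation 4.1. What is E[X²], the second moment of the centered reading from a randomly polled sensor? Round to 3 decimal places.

For each component E[X²] = Var + (mean)², giving A: 26.01; B: 124.82; C: 129.17.
Overall E[X²] = 0.36·26.01 + 0.36·124.82 + 0.28·129.17 = 90.4664.

90.466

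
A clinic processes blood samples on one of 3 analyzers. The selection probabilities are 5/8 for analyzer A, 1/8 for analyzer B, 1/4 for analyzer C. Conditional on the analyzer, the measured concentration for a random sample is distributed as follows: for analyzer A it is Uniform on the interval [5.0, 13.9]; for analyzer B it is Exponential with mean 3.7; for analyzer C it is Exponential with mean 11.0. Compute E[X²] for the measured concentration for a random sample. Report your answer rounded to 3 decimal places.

For each component E[X²] = Var + (mean)², giving A: 95.9033; B: 27.38; C: 242.
Overall E[X²] = 0.625·95.9033 + 0.125·27.38 + 0.25·242 = 123.862.

123.862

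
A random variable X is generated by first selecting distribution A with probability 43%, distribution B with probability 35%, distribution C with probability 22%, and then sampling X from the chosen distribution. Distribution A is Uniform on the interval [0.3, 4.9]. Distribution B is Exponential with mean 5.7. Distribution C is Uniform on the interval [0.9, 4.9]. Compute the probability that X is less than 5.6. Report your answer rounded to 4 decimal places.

0.8690

Conditional on each component, P(X < 5.6): A: 1; B: 0.62561; C: 1.
By total probability, P(X < 5.6) = 0.43·1 + 0.35·0.62561 + 0.22·1 = 0.868963.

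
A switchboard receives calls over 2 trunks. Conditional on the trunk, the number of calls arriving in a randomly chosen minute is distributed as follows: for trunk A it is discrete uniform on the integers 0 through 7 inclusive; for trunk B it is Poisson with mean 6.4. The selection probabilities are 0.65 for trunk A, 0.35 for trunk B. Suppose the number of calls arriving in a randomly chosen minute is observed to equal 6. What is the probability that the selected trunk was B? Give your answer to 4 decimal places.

Likelihoods P(X=6 | ·): A: 0.125; B: 0.158585.
Posterior ∝ prior × likelihood. Numerator for B: 0.35·0.158585 = 0.0555048.
Normalizing constant: 0.65·0.125 + 0.35·0.158585 = 0.136755.
P(B | observation) = 0.0555048 / 0.136755 = 0.405871.

0.4059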